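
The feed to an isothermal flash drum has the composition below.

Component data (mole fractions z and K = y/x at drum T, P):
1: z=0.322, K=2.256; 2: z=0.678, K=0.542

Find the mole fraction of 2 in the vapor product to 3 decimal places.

y_2 = 0.397

Rachford–Rice: g(V/F) = Σ zᵢ(Kᵢ−1)/(1+V/F(Kᵢ−1)) = 0.
Feasibility: ΣzᵢKᵢ = 1.094, Σzᵢ/Kᵢ = 1.394 — both > 1, two phases present.
Binary case is linear: z₁(K₁−1)(1+V/F(K₂−1)) + z₂(K₂−1)(1+V/F(K₁−1)) = 0
⇒ V/F = [z₁(K₁−1)+z₂(K₂−1)] / [−(K₁−1)(K₂−1)] = 0.0939/0.5752 = 0.163
Compositions from xᵢ = zᵢ/(1+V/F(Kᵢ−1)), yᵢ = Kᵢxᵢ:
  1: x = 0.267, y = 0.603
  2: x = 0.733, y = 0.397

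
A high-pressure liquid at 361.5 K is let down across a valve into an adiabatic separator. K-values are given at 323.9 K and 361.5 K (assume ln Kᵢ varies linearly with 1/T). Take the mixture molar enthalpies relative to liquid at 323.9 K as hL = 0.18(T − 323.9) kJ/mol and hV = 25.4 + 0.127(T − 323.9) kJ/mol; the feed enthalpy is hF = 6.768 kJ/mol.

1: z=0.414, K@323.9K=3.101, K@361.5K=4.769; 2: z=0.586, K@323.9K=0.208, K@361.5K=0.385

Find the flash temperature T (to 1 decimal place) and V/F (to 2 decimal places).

T = 325.5 K, V/F = 0.26

Adiabatic flash: solve Rachford–Rice at each trial T, then check hF = ψ·hV(T) + (1−ψ)·hL(T).
  T = 323.9 K: K = (3.101, 0.208), RR gives ψ = 0.244, H_out = 6.193 kJ/mol
  T = 361.5 K: K = (4.769, 0.385), RR gives ψ = 0.518, H_out = 18.886 kJ/mol
  T = 342.7 K: K = (3.891, 0.288), RR gives ψ = 0.379, H_out = 12.624 kJ/mol
  T = 333.3 K: K = (3.485, 0.246), RR gives ψ = 0.313, H_out = 9.489 kJ/mol
  T = 328.6 K: K = (3.290, 0.226), RR gives ψ = 0.279, H_out = 7.870 kJ/mol
  T = 326.2 K: K = (3.193, 0.217), RR gives ψ = 0.261, H_out = 7.022 kJ/mol
Linear interpolation between T = 323.9 (H_out = 6.193) and T = 326.2 (H_out = 7.022) on hF = 6.768 gives T ≈ 325.5 K, at which ψ = 0.26.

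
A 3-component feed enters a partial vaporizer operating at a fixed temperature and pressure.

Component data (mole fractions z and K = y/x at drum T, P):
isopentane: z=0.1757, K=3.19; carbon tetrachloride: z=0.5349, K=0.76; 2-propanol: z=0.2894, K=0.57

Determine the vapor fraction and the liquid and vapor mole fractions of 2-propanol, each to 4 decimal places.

Iterate (Newton) starting at ψ = 0.56:
  ψ = 0.5600: g = -0.13939, g' = -0.3040 → ψ = 0.1014
  ψ = 0.1014: g = 0.05316, g' = -0.6551 → ψ = 0.1826
  ψ = 0.1826: g = 0.00558, g' = -0.5268 → ψ = 0.1932
  ψ = 0.1932: g = 0.00007, g' = -0.5137 → ψ = 0.1933
Converged at ψ = 0.1933.
Compositions from xᵢ = zᵢ/(1+ψ(Kᵢ−1)), yᵢ = Kᵢxᵢ:
  isopentane: x = 0.1234, y = 0.3938
  carbon tetrachloride: x = 0.5609, y = 0.4263
  2-propanol: x = 0.3156, y = 0.1799

ψ = 0.1933, x_2-propanol = 0.3156, y_2-propanol = 0.1799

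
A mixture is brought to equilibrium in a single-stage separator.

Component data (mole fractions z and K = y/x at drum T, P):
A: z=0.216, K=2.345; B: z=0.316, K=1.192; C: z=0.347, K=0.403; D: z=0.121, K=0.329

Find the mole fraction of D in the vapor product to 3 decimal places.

y_D = 0.043

Rachford–Rice: g(ψ) = Σ zᵢ(Kᵢ−1)/(1+ψ(Kᵢ−1)) = 0.
Feasibility: ΣzᵢKᵢ = 1.063, Σzᵢ/Kᵢ = 1.586 — both > 1, two phases present.
Newton iteration, ψ⁰ = 0.5:
  ψ = 0.500: g = -0.1884, g' = -0.524 → ψ = 0.140
  ψ = 0.140: g = -0.0123, g' = -0.501 → ψ = 0.116
Converged at ψ = 0.116.
Compositions from xᵢ = zᵢ/(1+ψ(Kᵢ−1)), yᵢ = Kᵢxᵢ:
  A: x = 0.187, y = 0.438
  B: x = 0.309, y = 0.368
  C: x = 0.373, y = 0.150
  D: x = 0.131, y = 0.043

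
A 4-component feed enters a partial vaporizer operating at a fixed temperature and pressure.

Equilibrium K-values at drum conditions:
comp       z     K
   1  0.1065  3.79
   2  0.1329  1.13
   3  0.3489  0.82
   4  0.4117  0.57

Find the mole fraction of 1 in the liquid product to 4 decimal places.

Rachford–Rice: g(V/F) = Σ zᵢ(Kᵢ−1)/(1+V/F(Kᵢ−1)) = 0.
Feasibility: ΣzᵢKᵢ = 1.0746, Σzᵢ/Kᵢ = 1.2935 — both > 1, two phases present.
Iterate (Newton) starting at V/F = 0.5:
  V/F = 0.5000: g = -0.15424, g' = -0.2837 → V/F = 0.0000
  V/F = 0.0000: g = 0.07458, g' = -0.9187 → V/F = 0.0812
  V/F = 0.0812: g = 0.01219, g' = -0.6467 → V/F = 0.1000
  V/F = 0.1000: g = 0.00041, g' = -0.6037 → V/F = 0.1007
Converged at V/F = 0.1007.
Compositions from xᵢ = zᵢ/(1+V/F(Kᵢ−1)), yᵢ = Kᵢxᵢ:
  1: x = 0.0831, y = 0.3151
  2: x = 0.1312, y = 0.1482
  3: x = 0.3553, y = 0.2914
  4: x = 0.4303, y = 0.2453

x_1 = 0.0831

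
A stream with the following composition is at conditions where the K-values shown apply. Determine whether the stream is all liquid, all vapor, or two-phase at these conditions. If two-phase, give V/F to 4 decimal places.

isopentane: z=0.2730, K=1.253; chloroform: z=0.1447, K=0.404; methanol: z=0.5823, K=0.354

ΣzᵢKᵢ = 0.6067; Σzᵢ/Kᵢ = 2.2210.
Since ΣzᵢKᵢ < 1 the mixture is below its bubble point — single liquid phase.

all liquid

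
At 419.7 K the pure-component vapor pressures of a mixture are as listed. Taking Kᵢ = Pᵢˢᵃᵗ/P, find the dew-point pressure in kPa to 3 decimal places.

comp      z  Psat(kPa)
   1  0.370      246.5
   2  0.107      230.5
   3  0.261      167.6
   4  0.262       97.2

Pdew = 160.824 kPa

At the dew point ψ → 1, so Σzᵢ/Kᵢ = 1 with Kᵢ = Pᵢˢᵃᵗ/P ⇒ 1/P = Σzᵢ/Pᵢˢᵃᵗ.
1/P = 0.370/246.5 + 0.107/230.5 + 0.261/167.6 + 0.262/97.2 = 0.006218 ⇒ P = 160.824 kPa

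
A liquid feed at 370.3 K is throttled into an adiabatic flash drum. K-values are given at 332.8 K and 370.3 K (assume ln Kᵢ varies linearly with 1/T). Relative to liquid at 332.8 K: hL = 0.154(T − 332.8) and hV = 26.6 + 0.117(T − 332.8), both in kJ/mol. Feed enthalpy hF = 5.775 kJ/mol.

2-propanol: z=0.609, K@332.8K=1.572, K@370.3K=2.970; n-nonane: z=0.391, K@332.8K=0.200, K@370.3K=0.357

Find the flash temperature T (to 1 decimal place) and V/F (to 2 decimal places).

Adiabatic flash: solve Rachford–Rice at each trial T, then check hF = ψ·hV(T) + (1−ψ)·hL(T).
  T = 332.8 K: K = (1.572, 0.200), RR gives ψ = 0.078, H_out = 2.066 kJ/mol
  T = 370.3 K: K = (2.970, 0.357), RR gives ψ = 0.749, H_out = 24.650 kJ/mol
  T = 351.6 K: K = (2.200, 0.272), RR gives ψ = 0.510, H_out = 16.109 kJ/mol
  T = 342.2 K: K = (1.868, 0.234), RR gives ψ = 0.345, H_out = 10.496 kJ/mol
  T = 337.5 K: K = (1.716, 0.217), RR gives ψ = 0.231, H_out = 6.830 kJ/mol
  T = 335.1 K: K = (1.641, 0.208), RR gives ψ = 0.159, H_out = 4.576 kJ/mol
  T = 336.3 K: K = (1.678, 0.212), RR gives ψ = 0.197, H_out = 5.743 kJ/mol
Linear interpolation between T = 336.3 (H_out = 5.743) and T = 337.5 (H_out = 6.830) on hF = 5.775 gives T ≈ 336.3 K, at which ψ = 0.20.

T = 336.3 K, V/F = 0.20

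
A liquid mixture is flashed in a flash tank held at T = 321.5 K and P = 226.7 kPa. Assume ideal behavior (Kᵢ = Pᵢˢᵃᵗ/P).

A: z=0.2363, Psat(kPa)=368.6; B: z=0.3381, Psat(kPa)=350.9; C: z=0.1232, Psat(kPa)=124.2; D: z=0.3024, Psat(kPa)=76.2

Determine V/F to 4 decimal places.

V/F = 0.2155

Raoult's law: Kᵢ = Pᵢˢᵃᵗ/P = Pᵢˢᵃᵗ/226.7.
  K_A = 368.6/226.7 = 1.625937, K_B = 350.9/226.7 = 1.547861, K_C = 124.2/226.7 = 0.547861, K_D = 76.2/226.7 = 0.336127
Rachford–Rice: g(V/F) = Σ zᵢ(Kᵢ−1)/(1+V/F(Kᵢ−1)) = 0.
g(0) = ΣzᵢKᵢ − 1 = 0.0767 and g(1) = 1 − Σzᵢ/Kᵢ = -0.4883, so a root lies in (0, 1).
Newton iteration, V/F⁰ = 0.5:
  V/F = 0.5000: g = -0.11442, g' = -0.4569 → V/F = 0.2496
  V/F = 0.2496: g = -0.01253, g' = -0.3713 → V/F = 0.2158
  V/F = 0.2158: g = -0.00010, g' = -0.3655 → V/F = 0.2155
Converged at V/F = 0.2155.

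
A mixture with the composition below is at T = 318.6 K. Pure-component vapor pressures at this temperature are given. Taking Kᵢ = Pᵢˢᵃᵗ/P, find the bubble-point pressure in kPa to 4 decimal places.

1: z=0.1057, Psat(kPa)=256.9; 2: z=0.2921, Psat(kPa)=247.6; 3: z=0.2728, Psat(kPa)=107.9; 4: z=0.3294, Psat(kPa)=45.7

At the bubble point ψ → 0, so ΣzᵢKᵢ = 1 with Kᵢ = Pᵢˢᵃᵗ/P ⇒ P = ΣzᵢPᵢˢᵃᵗ.
P = 0.1057·256.9 + 0.2921·247.6 + 0.2728·107.9 + 0.3294·45.7 = 143.9670 kPa

Pbub = 143.9670 kPa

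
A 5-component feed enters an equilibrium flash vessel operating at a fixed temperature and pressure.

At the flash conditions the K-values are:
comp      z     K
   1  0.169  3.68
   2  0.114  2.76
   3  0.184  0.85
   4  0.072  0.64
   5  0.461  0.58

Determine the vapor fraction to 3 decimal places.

Newton iteration, ψ⁰ = 0.37:
  ψ = 0.370: g = 0.0606, g' = -0.567 → ψ = 0.477
  ψ = 0.477: g = 0.0048, g' = -0.484 → ψ = 0.487
Converged at ψ = 0.487.

ψ = 0.487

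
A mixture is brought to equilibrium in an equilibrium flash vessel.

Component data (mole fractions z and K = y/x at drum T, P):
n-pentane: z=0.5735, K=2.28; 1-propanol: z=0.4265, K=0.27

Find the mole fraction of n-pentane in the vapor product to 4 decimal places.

y_n-pentane = 0.8281

Let ψ = V/F and solve Σ zᵢ(Kᵢ−1)/(1+ψ(Kᵢ−1)) = 0.
Feasibility: ΣzᵢKᵢ = 1.4227, Σzᵢ/Kᵢ = 1.8312 — both > 1, two phases present.
Binary case is linear: z₁(K₁−1)(1+ψ(K₂−1)) + z₂(K₂−1)(1+ψ(K₁−1)) = 0
⇒ ψ = [z₁(K₁−1)+z₂(K₂−1)] / [−(K₁−1)(K₂−1)] = 0.42273/0.93440 = 0.4524
Compositions from xᵢ = zᵢ/(1+ψ(Kᵢ−1)), yᵢ = Kᵢxᵢ:
  n-pentane: x = 0.3632, y = 0.8281
  1-propanol: x = 0.6368, y = 0.1719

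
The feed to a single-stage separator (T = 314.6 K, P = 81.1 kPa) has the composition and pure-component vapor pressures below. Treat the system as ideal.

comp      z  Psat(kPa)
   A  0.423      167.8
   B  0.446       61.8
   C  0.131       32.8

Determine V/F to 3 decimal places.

Raoult's law: Kᵢ = Pᵢˢᵃᵗ/P = Pᵢˢᵃᵗ/81.1.
  K_A = 167.8/81.1 = 2.06905, K_B = 61.8/81.1 = 0.76202, K_C = 32.8/81.1 = 0.40444
Rachford–Rice: g(V/F) = Σ zᵢ(Kᵢ−1)/(1+V/F(Kᵢ−1)) = 0.
g(0) = ΣzᵢKᵢ − 1 = 0.268 and g(1) = 1 − Σzᵢ/Kᵢ = -0.114, so a root lies in (0, 1).
Iterate (Newton) starting at V/F = 0.42:
  V/F = 0.420: g = 0.0901, g' = -0.344 → V/F = 0.682
  V/F = 0.682: g = 0.0035, g' = -0.329 → V/F = 0.692
Converged at V/F = 0.692.

V/F = 0.692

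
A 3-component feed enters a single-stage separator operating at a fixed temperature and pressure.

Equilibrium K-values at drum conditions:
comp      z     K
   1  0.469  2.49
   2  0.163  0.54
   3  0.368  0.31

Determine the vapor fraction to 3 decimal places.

ψ = 0.394

Let ψ = V/F and solve Σ zᵢ(Kᵢ−1)/(1+ψ(Kᵢ−1)) = 0.
g(0) = ΣzᵢKᵢ − 1 = 0.370 and g(1) = 1 − Σzᵢ/Kᵢ = -0.677, so a root lies in (0, 1).
Iterate (Newton) starting at ψ = 0.5:
  ψ = 0.500: g = -0.0846, g' = -0.808 → ψ = 0.395
  ψ = 0.395: g = -0.0011, g' = -0.795 → ψ = 0.394
Converged at ψ = 0.394.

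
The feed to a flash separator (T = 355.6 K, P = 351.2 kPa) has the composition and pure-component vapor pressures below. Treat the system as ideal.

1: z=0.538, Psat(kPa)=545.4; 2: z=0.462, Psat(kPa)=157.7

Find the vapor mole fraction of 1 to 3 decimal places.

y_1 = 0.775

Raoult's law: Kᵢ = Pᵢˢᵃᵗ/P = Pᵢˢᵃᵗ/351.2.
  K_1 = 545.4/351.2 = 1.55296, K_2 = 157.7/351.2 = 0.44903
Rachford–Rice: g(ψ) = Σ zᵢ(Kᵢ−1)/(1+ψ(Kᵢ−1)) = 0.
Feasibility: ΣzᵢKᵢ = 1.043, Σzᵢ/Kᵢ = 1.375 — both > 1, two phases present.
Binary case is linear: z₁(K₁−1)(1+ψ(K₂−1)) + z₂(K₂−1)(1+ψ(K₁−1)) = 0
⇒ ψ = [z₁(K₁−1)+z₂(K₂−1)] / [−(K₁−1)(K₂−1)] = 0.0429/0.3047 = 0.141
Compositions from xᵢ = zᵢ/(1+ψ(Kᵢ−1)), yᵢ = Kᵢxᵢ:
  1: x = 0.499, y = 0.775
  2: x = 0.501, y = 0.225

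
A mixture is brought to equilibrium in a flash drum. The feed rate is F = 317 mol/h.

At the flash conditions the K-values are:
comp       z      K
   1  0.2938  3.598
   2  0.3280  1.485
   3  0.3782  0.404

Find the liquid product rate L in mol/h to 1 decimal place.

L = 93.8 mol/h

Material balance + equilibrium reduce to Σ zᵢ(Kᵢ−1)/(1+ψ(Kᵢ−1)) = 0.
Feasibility: ΣzᵢKᵢ = 1.6970, Σzᵢ/Kᵢ = 1.2387 — both > 1, two phases present.
Newton–Raphson from ψ = 0.5:
  ψ = 0.5000: g = 0.13895, g' = -0.6978 → ψ = 0.6991
  ψ = 0.6991: g = 0.00340, g' = -0.6879 → ψ = 0.7041
Converged at ψ = 0.7041.
Then V = ψ·F = 0.7041·317 = 223.2 mol/h and L = F − V = 93.8 mol/h.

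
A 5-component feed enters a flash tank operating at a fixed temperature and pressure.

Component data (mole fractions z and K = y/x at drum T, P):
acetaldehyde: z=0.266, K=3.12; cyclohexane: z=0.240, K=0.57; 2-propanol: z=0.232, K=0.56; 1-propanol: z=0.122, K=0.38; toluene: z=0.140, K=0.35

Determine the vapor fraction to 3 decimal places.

ψ = 0.177

Material balance + equilibrium reduce to Σ zᵢ(Kᵢ−1)/(1+ψ(Kᵢ−1)) = 0.
Check two-phase: ΣzᵢKᵢ = 1.192 > 1 and Σzᵢ/Kᵢ = 1.642 > 1, so g(0) = 0.192 > 0 and g(1) = -0.642 < 0.
Iterate (Newton) starting at ψ = 0.6:
  ψ = 0.600: g = -0.2992, g' = -0.673 → ψ = 0.155
  ψ = 0.155: g = 0.0191, g' = -0.910 → ψ = 0.176
  ψ = 0.176: g = 0.0004, g' = -0.873 → ψ = 0.177
Converged at ψ = 0.177.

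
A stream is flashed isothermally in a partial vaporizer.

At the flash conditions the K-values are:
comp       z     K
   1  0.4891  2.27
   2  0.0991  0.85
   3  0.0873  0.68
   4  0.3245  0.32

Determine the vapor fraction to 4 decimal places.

ψ = 0.4943

Material balance + equilibrium reduce to Σ zᵢ(Kᵢ−1)/(1+ψ(Kᵢ−1)) = 0.
g(0) = ΣzᵢKᵢ − 1 = 0.3577 and g(1) = 1 − Σzᵢ/Kᵢ = -0.4745, so a root lies in (0, 1).
Iterate (Newton) starting at ψ = 0.46:
  ψ = 0.4600: g = 0.02227, g' = -0.6469 → ψ = 0.4944
  ψ = 0.4944: g = -0.00010, g' = -0.6534 → ψ = 0.4943
Converged at ψ = 0.4943.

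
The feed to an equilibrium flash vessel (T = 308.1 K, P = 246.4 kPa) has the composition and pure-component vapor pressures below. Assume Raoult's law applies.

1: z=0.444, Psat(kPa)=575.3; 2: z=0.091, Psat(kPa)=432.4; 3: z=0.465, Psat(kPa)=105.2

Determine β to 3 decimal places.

β = 0.552

Raoult's law: Kᵢ = Pᵢˢᵃᵗ/P = Pᵢˢᵃᵗ/246.4.
  K_1 = 575.3/246.4 = 2.33482, K_2 = 432.4/246.4 = 1.75487, K_3 = 105.2/246.4 = 0.42695
Material balance + equilibrium reduce to Σ zᵢ(Kᵢ−1)/(1+β(Kᵢ−1)) = 0.
g(0) = ΣzᵢKᵢ − 1 = 0.395 and g(1) = 1 − Σzᵢ/Kᵢ = -0.331, so a root lies in (0, 1).
Newton iteration, β⁰ = 0.6:
  β = 0.600: g = -0.0297, g' = -0.623 → β = 0.552
Converged at β = 0.552.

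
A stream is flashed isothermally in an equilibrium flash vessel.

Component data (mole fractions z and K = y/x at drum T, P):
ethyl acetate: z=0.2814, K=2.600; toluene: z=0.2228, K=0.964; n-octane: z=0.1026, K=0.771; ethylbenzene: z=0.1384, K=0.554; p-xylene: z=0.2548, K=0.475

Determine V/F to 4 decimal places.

V/F = 0.3909

Material balance + equilibrium reduce to Σ zᵢ(Kᵢ−1)/(1+V/F(Kᵢ−1)) = 0.
g(0) = ΣzᵢKᵢ − 1 = 0.2232 and g(1) = 1 − Σzᵢ/Kᵢ = -0.2587, so a root lies in (0, 1).
Newton iteration, V/F⁰ = 0.45:
  V/F = 0.4500: g = -0.02495, g' = -0.4140 → V/F = 0.3897
  V/F = 0.3897: g = 0.00049, g' = -0.4314 → V/F = 0.3909
Converged at V/F = 0.3909.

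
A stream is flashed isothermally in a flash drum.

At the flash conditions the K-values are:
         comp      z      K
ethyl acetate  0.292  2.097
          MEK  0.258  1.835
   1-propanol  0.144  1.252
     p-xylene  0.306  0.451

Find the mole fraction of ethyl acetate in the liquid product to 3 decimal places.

Let ψ = V/F and solve Σ zᵢ(Kᵢ−1)/(1+ψ(Kᵢ−1)) = 0.
g(0) = ΣzᵢKᵢ − 1 = 0.404 and g(1) = 1 − Σzᵢ/Kᵢ = -0.073, so a root lies in (0, 1).
Iterate (Newton) starting at ψ = 0.5:
  ψ = 0.500: g = 0.1595, g' = -0.419 → ψ = 0.881
  ψ = 0.881: g = -0.0087, g' = -0.503 → ψ = 0.864
Converged at ψ = 0.864.
Compositions from xᵢ = zᵢ/(1+ψ(Kᵢ−1)), yᵢ = Kᵢxᵢ:
  ethyl acetate: x = 0.150, y = 0.314
  MEK: x = 0.150, y = 0.275
  1-propanol: x = 0.118, y = 0.148
  p-xylene: x = 0.582, y = 0.262

x_ethyl acetate = 0.150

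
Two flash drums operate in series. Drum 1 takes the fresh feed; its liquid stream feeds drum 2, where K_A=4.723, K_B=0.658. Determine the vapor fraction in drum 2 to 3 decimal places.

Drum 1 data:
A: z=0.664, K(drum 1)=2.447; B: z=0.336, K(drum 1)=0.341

Drum 1:
Iterate (Newton) starting at ψ₁ = 0.5:
  ψ₁ = 0.500: g = 0.2272, g' = -0.793 → ψ₁ = 0.787
  ψ₁ = 0.787: g = -0.0105, g' = -0.933 → ψ₁ = 0.775
Converged at ψ₁ = 0.775.
Drum-1 compositions:
  A: x = 0.313, y = 0.766
  B: x = 0.687, y = 0.234
Drum-2 feed = drum-1 liquid: z₂ = (0.3129, 0.6871).
Drum 2:
Let ψ₂ = V/F and solve Σ zᵢ(Kᵢ−1)/(1+ψ₂(Kᵢ−1)) = 0.
Check two-phase: ΣzᵢKᵢ = 1.930 > 1 and Σzᵢ/Kᵢ = 1.110 > 1, so g(0) = 0.930 > 0 and g(1) = -0.110 < 0.
Newton–Raphson from ψ₂ = 0.5:
  ψ₂ = 0.500: g = 0.1237, g' = -0.647 → ψ₂ = 0.691
  ψ₂ = 0.691: g = 0.0183, g' = -0.477 → ψ₂ = 0.730
Converged at ψ₂ = 0.730.
  A: x = 0.084, y = 0.397
  B: x = 0.916, y = 0.603

V/F (drum 2) = 0.730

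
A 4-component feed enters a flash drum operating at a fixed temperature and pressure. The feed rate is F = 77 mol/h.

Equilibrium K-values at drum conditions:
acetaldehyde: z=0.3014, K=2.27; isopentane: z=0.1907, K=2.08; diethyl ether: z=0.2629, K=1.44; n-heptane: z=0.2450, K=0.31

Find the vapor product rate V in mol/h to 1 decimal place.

Material balance + equilibrium reduce to Σ zᵢ(Kᵢ−1)/(1+β(Kᵢ−1)) = 0.
Check two-phase: ΣzᵢKᵢ = 1.5354 > 1 and Σzᵢ/Kᵢ = 1.1974 > 1, so g(0) = 0.5354 > 0 and g(1) = -0.1974 < 0.
Newton–Raphson from β = 0.5:
  β = 0.5000: g = 0.20458, g' = -0.5817 → β = 0.8517
  β = 0.8517: g = -0.03467, g' = -0.8855 → β = 0.8125
  β = 0.8125: g = -0.00148, g' = -0.8127 → β = 0.8107
Converged at β = 0.8107.
Then V = β·F = 0.8107·77 = 62.4 mol/h and L = F − V = 14.6 mol/h.

V = 62.4 mol/h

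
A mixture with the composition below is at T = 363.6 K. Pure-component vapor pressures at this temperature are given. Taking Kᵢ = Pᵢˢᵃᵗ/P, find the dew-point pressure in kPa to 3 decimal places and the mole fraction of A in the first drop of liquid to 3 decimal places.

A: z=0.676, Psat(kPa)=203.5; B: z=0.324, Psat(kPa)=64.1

At the dew point ψ → 1, so Σzᵢ/Kᵢ = 1 with Kᵢ = Pᵢˢᵃᵗ/P ⇒ 1/P = Σzᵢ/Pᵢˢᵃᵗ.
1/P = 0.676/203.5 + 0.324/64.1 = 0.008376 ⇒ P = 119.382 kPa
xᵢ = zᵢP/Pᵢˢᵃᵗ ⇒ x_A = 0.676·119.382/203.5 = 0.397

Pdew = 119.382 kPa, x_A = 0.397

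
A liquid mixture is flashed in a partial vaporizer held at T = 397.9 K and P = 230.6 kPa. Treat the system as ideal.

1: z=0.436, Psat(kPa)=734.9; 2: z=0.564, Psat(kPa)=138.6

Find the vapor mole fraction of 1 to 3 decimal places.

Raoult's law: Kᵢ = Pᵢˢᵃᵗ/P = Pᵢˢᵃᵗ/230.6.
  K_1 = 734.9/230.6 = 3.18690, K_2 = 138.6/230.6 = 0.60104
Let ψ = V/F and solve Σ zᵢ(Kᵢ−1)/(1+ψ(Kᵢ−1)) = 0.
Feasibility: ΣzᵢKᵢ = 1.728, Σzᵢ/Kᵢ = 1.075 — both > 1, two phases present.
Newton iteration, ψ⁰ = 0.34:
  ψ = 0.340: g = 0.2865, g' = -0.806 → ψ = 0.695
  ψ = 0.695: g = 0.0668, g' = -0.500 → ψ = 0.829
  ψ = 0.829: g = 0.0027, g' = -0.464 → ψ = 0.835
Converged at ψ = 0.835.
Compositions from xᵢ = zᵢ/(1+ψ(Kᵢ−1)), yᵢ = Kᵢxᵢ:
  1: x = 0.154, y = 0.492
  2: x = 0.846, y = 0.508

y_1 = 0.492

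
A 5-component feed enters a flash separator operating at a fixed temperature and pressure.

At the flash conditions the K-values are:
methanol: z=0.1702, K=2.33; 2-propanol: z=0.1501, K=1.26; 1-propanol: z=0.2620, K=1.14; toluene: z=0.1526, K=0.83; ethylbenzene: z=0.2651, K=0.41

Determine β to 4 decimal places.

Rachford–Rice: g(β) = Σ zᵢ(Kᵢ−1)/(1+β(Kᵢ−1)) = 0.
g(0) = ΣzᵢKᵢ − 1 = 0.1197 and g(1) = 1 − Σzᵢ/Kᵢ = -0.2524, so a root lies in (0, 1).
Iterate (Newton) starting at β = 0.45:
  β = 0.4500: g = -0.02998, g' = -0.3067 → β = 0.3523
  β = 0.3523: g = -0.00018, g' = -0.3048 → β = 0.3517
Converged at β = 0.3517.

β = 0.3517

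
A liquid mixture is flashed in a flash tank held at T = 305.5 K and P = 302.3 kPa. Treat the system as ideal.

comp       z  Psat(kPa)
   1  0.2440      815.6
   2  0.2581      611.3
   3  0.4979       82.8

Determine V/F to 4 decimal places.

V/F = 0.3159

Raoult's law: Kᵢ = Pᵢˢᵃᵗ/P = Pᵢˢᵃᵗ/302.3.
  K_1 = 815.6/302.3 = 2.697982, K_2 = 611.3/302.3 = 2.022163, K_3 = 82.8/302.3 = 0.273900
Material balance + equilibrium reduce to Σ zᵢ(Kᵢ−1)/(1+V/F(Kᵢ−1)) = 0.
g(0) = ΣzᵢKᵢ − 1 = 0.3166 and g(1) = 1 − Σzᵢ/Kᵢ = -1.0359, so a root lies in (0, 1).
Iterate (Newton) starting at V/F = 0.65:
  V/F = 0.6500: g = -0.32921, g' = -1.1978 → V/F = 0.3751
  V/F = 0.3751: g = -0.05309, g' = -0.8993 → V/F = 0.3161
  V/F = 0.3161: g = -0.00024, g' = -0.8941 → V/F = 0.3159
Converged at V/F = 0.3159.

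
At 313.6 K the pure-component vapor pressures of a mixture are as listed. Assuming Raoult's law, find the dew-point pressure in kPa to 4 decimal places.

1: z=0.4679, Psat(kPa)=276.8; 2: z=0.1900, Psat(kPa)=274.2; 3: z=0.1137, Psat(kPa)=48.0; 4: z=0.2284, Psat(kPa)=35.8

Pdew = 89.8315 kPa

At the dew point ψ → 1, so Σzᵢ/Kᵢ = 1 with Kᵢ = Pᵢˢᵃᵗ/P ⇒ 1/P = Σzᵢ/Pᵢˢᵃᵗ.
1/P = 0.4679/276.8 + 0.1900/274.2 + 0.1137/48.0 + 0.2284/35.8 = 0.0111320 ⇒ P = 89.8315 kPa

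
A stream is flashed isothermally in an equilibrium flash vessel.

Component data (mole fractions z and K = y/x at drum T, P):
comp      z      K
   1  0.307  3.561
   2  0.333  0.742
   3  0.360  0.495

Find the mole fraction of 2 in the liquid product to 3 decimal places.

Rachford–Rice: g(β) = Σ zᵢ(Kᵢ−1)/(1+β(Kᵢ−1)) = 0.
Feasibility: ΣzᵢKᵢ = 1.519, Σzᵢ/Kᵢ = 1.262 — both > 1, two phases present.
Newton iteration, β⁰ = 0.5:
  β = 0.500: g = 0.0029, g' = -0.581 → β = 0.505
Converged at β = 0.505.
Compositions from xᵢ = zᵢ/(1+β(Kᵢ−1)), yᵢ = Kᵢxᵢ:
  1: x = 0.134, y = 0.477
  2: x = 0.383, y = 0.284
  3: x = 0.483, y = 0.239

x_2 = 0.383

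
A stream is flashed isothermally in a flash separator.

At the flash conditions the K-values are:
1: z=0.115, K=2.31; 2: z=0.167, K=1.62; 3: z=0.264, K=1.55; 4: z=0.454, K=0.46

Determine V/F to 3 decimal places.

V/F = 0.370

Material balance + equilibrium reduce to Σ zᵢ(Kᵢ−1)/(1+V/F(Kᵢ−1)) = 0.
Feasibility: ΣzᵢKᵢ = 1.154, Σzᵢ/Kᵢ = 1.310 — both > 1, two phases present.
Newton iteration, V/F⁰ = 0.5:
  V/F = 0.500: g = -0.0519, g' = -0.407 → V/F = 0.373
  V/F = 0.373: g = -0.0010, g' = -0.394 → V/F = 0.370
Converged at V/F = 0.370.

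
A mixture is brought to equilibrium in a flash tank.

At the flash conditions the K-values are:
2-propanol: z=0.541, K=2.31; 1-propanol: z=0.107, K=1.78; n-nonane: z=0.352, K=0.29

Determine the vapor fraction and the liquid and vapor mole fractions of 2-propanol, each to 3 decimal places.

ψ = 0.621, x_2-propanol = 0.298, y_2-propanol = 0.689

Let ψ = V/F and solve Σ zᵢ(Kᵢ−1)/(1+ψ(Kᵢ−1)) = 0.
g(0) = ΣzᵢKᵢ − 1 = 0.542 and g(1) = 1 − Σzᵢ/Kᵢ = -0.508, so a root lies in (0, 1).
Newton–Raphson from ψ = 0.54:
  ψ = 0.540: g = 0.0685, g' = -0.817 → ψ = 0.624
  ψ = 0.624: g = -0.0024, g' = -0.882 → ψ = 0.621
Converged at ψ = 0.621.
Compositions from xᵢ = zᵢ/(1+ψ(Kᵢ−1)), yᵢ = Kᵢxᵢ:
  2-propanol: x = 0.298, y = 0.689
  1-propanol: x = 0.072, y = 0.128
  n-nonane: x = 0.630, y = 0.183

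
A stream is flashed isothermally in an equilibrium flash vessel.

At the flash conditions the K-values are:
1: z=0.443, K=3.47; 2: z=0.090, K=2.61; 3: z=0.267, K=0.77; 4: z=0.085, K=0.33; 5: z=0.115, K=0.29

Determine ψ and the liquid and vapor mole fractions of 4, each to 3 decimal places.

ψ = 0.850, x_4 = 0.197, y_4 = 0.065

Let ψ = V/F and solve Σ zᵢ(Kᵢ−1)/(1+ψ(Kᵢ−1)) = 0.
g(0) = ΣzᵢKᵢ − 1 = 1.039 and g(1) = 1 − Σzᵢ/Kᵢ = -0.163, so a root lies in (0, 1).
Newton–Raphson from ψ = 0.33:
  ψ = 0.330: g = 0.4513, g' = -1.098 → ψ = 0.741
  ψ = 0.741: g = 0.0933, g' = -0.815 → ψ = 0.855
  ψ = 0.855: g = -0.0054, g' = -0.928 → ψ = 0.850
Converged at ψ = 0.850.
Compositions from xᵢ = zᵢ/(1+ψ(Kᵢ−1)), yᵢ = Kᵢxᵢ:
  1: x = 0.143, y = 0.496
  2: x = 0.038, y = 0.099
  3: x = 0.332, y = 0.256
  4: x = 0.197, y = 0.065
  5: x = 0.290, y = 0.084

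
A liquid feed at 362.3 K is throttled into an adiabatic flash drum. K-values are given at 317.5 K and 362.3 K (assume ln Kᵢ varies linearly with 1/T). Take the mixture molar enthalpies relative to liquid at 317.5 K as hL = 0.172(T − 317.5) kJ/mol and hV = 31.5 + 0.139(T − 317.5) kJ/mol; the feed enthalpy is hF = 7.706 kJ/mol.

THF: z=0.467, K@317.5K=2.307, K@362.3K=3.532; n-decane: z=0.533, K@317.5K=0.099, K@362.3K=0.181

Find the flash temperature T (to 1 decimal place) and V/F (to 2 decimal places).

Adiabatic flash: solve Rachford–Rice at each trial T, then check hF = ψ·hV(T) + (1−ψ)·hL(T).
  T = 317.5 K: K = (2.307, 0.099), RR gives ψ = 0.111, H_out = 3.481 kJ/mol
  T = 362.3 K: K = (3.532, 0.181), RR gives ψ = 0.360, H_out = 18.504 kJ/mol
  T = 339.9 K: K = (2.895, 0.137), RR gives ψ = 0.260, H_out = 11.837 kJ/mol
  T = 328.7 K: K = (2.594, 0.117), RR gives ψ = 0.195, H_out = 7.981 kJ/mol
  T = 323.1 K: K = (2.449, 0.108), RR gives ψ = 0.156, H_out = 5.834 kJ/mol
  T = 325.9 K: K = (2.521, 0.112), RR gives ψ = 0.176, H_out = 6.930 kJ/mol
  T = 327.3 K: K = (2.558, 0.115), RR gives ψ = 0.185, H_out = 7.461 kJ/mol
Linear interpolation between T = 327.3 (H_out = 7.461) and T = 328.7 (H_out = 7.981) on hF = 7.706 gives T ≈ 328.0 K, at which ψ = 0.19.

T = 328.0 K, V/F = 0.19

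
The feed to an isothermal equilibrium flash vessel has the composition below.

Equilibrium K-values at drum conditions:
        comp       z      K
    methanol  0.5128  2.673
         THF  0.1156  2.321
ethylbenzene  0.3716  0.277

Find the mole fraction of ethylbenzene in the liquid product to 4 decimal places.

Rachford–Rice: g(V/F) = Σ zᵢ(Kᵢ−1)/(1+V/F(Kᵢ−1)) = 0.
Feasibility: ΣzᵢKᵢ = 1.7420, Σzᵢ/Kᵢ = 1.5832 — both > 1, two phases present.
Newton iteration, V/F⁰ = 0.5:
  V/F = 0.5000: g = 0.13833, g' = -0.9752 → V/F = 0.6419
  V/F = 0.6419: g = -0.00497, g' = -1.0691 → V/F = 0.6372
Converged at V/F = 0.6372.
Compositions from xᵢ = zᵢ/(1+V/F(Kᵢ−1)), yᵢ = Kᵢxᵢ:
  methanol: x = 0.2482, y = 0.6635
  THF: x = 0.0628, y = 0.1457
  ethylbenzene: x = 0.6890, y = 0.1909

x_ethylbenzene = 0.6890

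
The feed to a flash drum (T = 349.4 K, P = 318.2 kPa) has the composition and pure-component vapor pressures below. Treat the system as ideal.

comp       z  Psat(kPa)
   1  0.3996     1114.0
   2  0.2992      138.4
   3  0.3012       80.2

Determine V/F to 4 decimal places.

Raoult's law: Kᵢ = Pᵢˢᵃᵗ/P = Pᵢˢᵃᵗ/318.2.
  K_1 = 1114.0/318.2 = 3.500943, K_2 = 138.4/318.2 = 0.434947, K_3 = 80.2/318.2 = 0.252043
Rachford–Rice: g(V/F) = Σ zᵢ(Kᵢ−1)/(1+V/F(Kᵢ−1)) = 0.
Feasibility: ΣzᵢKᵢ = 1.6050, Σzᵢ/Kᵢ = 1.9971 — both > 1, two phases present.
Iterate (Newton) starting at V/F = 0.5:
  V/F = 0.5000: g = -0.15143, g' = -1.1090 → V/F = 0.3635
  V/F = 0.3635: g = 0.00136, g' = -1.1549 → V/F = 0.3646
Converged at V/F = 0.3646.

V/F = 0.3646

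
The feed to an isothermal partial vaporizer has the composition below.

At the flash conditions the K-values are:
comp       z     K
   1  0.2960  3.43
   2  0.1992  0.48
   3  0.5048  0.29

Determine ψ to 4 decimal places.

ψ = 0.1605

Let ψ = V/F and solve Σ zᵢ(Kᵢ−1)/(1+ψ(Kᵢ−1)) = 0.
Check two-phase: ΣzᵢKᵢ = 1.2573 > 1 and Σzᵢ/Kᵢ = 2.2420 > 1, so g(0) = 0.2573 > 0 and g(1) = -1.2420 < 0.
Newton–Raphson from ψ = 0.5:
  ψ = 0.5000: g = -0.37092, g' = -1.0663 → ψ = 0.1521
  ψ = 0.1521: g = 0.01084, g' = -1.3150 → ψ = 0.1604
  ψ = 0.1604: g = 0.00009, g' = -1.2932 → ψ = 0.1605
Converged at ψ = 0.1605.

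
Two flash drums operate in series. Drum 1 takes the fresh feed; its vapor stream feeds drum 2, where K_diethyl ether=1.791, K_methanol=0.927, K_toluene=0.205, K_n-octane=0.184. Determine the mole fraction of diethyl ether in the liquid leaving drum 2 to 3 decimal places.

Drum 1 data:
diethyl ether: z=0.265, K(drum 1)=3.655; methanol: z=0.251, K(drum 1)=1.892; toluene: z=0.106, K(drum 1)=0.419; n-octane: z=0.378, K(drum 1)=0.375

x_diethyl ether (drum 2) = 0.356

Drum 1:
Material balance + equilibrium reduce to Σ zᵢ(Kᵢ−1)/(1+ψ₁(Kᵢ−1)) = 0.
Check two-phase: ΣzᵢKᵢ = 1.630 > 1 and Σzᵢ/Kᵢ = 1.466 > 1, so g(0) = 0.630 > 0 and g(1) = -0.466 < 0.
Newton–Raphson from ψ₁ = 0.5:
  ψ₁ = 0.500: g = 0.0267, g' = -0.824 → ψ₁ = 0.532
  ψ₁ = 0.532: g = 0.0001, g' = -0.819 → ψ₁ = 0.533
Converged at ψ₁ = 0.533.
Drum-1 compositions:
  diethyl ether: x = 0.110, y = 0.401
  methanol: x = 0.170, y = 0.322
  toluene: x = 0.153, y = 0.064
  n-octane: x = 0.567, y = 0.212
Drum-2 feed = drum-1 vapor: z₂ = (0.4013, 0.3220, 0.0643, 0.2125).
Drum 2:
Newton iteration, ψ₂⁰ = 0.5:
  ψ₂ = 0.500: g = -0.1747, g' = -0.646 → ψ₂ = 0.230
  ψ₂ = 0.230: g = -0.0313, g' = -0.457 → ψ₂ = 0.161
  ψ₂ = 0.161: g = -0.0006, g' = -0.440 → ψ₂ = 0.160
Converged at ψ₂ = 0.160.
  diethyl ether: x = 0.356, y = 0.638
  methanol: x = 0.326, y = 0.302
  toluene: x = 0.074, y = 0.015
  n-octane: x = 0.244, y = 0.045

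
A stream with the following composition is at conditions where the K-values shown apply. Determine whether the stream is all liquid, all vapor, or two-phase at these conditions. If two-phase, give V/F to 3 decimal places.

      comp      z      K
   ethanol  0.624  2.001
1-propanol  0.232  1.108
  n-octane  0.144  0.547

all vapor

ΣzᵢKᵢ = 1.584; Σzᵢ/Kᵢ = 0.784.
Since Σzᵢ/Kᵢ < 1 the mixture is above its dew point — single vapor phase.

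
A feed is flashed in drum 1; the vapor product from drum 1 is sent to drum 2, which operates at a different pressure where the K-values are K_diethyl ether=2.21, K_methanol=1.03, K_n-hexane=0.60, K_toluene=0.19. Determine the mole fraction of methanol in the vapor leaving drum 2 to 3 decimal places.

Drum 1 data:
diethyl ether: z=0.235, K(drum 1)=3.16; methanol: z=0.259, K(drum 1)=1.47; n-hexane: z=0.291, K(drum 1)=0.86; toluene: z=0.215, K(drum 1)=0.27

Drum 1:
Let ψ₁ = V/F and solve Σ zᵢ(Kᵢ−1)/(1+ψ₁(Kᵢ−1)) = 0.
Feasibility: ΣzᵢKᵢ = 1.432, Σzᵢ/Kᵢ = 1.385 — both > 1, two phases present.
Newton–Raphson from ψ₁ = 0.5:
  ψ₁ = 0.500: g = 0.0516, g' = -0.582 → ψ₁ = 0.589
  ψ₁ = 0.589: g = -0.0009, g' = -0.607 → ψ₁ = 0.587
Converged at ψ₁ = 0.587.
Drum-1 compositions:
  diethyl ether: x = 0.104, y = 0.327
  methanol: x = 0.203, y = 0.298
  n-hexane: x = 0.317, y = 0.273
  toluene: x = 0.376, y = 0.102
Drum-2 feed = drum-1 vapor: z₂ = (0.3273, 0.2984, 0.2727, 0.1016).
Drum 2:
Iterate (Newton) starting at ψ₂ = 0.62:
  ψ₂ = 0.620: g = -0.0753, g' = -0.503 → ψ₂ = 0.470
  ψ₂ = 0.470: g = -0.0060, g' = -0.435 → ψ₂ = 0.456
Converged at ψ₂ = 0.456.
  diethyl ether: x = 0.211, y = 0.466
  methanol: x = 0.294, y = 0.303
  n-hexane: x = 0.334, y = 0.200
  toluene: x = 0.161, y = 0.031

y_methanol (drum 2) = 0.303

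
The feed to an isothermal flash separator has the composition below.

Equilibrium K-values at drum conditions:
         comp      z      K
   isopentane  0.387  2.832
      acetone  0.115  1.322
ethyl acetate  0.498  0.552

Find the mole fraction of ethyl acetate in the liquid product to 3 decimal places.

Iterate (Newton) starting at ψ = 0.36:
  ψ = 0.360: g = 0.1944, g' = -0.623 → ψ = 0.672
  ψ = 0.672: g = 0.0291, g' = -0.474 → ψ = 0.733
  ψ = 0.733: g = 0.0003, g' = -0.466 → ψ = 0.734
Converged at ψ = 0.734.
Compositions from xᵢ = zᵢ/(1+ψ(Kᵢ−1)), yᵢ = Kᵢxᵢ:
  isopentane: x = 0.165, y = 0.467
  acetone: x = 0.093, y = 0.123
  ethyl acetate: x = 0.742, y = 0.410

x_ethyl acetate = 0.742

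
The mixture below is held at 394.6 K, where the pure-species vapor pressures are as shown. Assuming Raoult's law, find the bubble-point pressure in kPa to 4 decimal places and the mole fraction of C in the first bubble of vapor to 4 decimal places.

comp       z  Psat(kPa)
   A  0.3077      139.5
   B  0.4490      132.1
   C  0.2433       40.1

Pbub = 111.9934 kPa, y_C = 0.0871

At the bubble point ψ → 0, so ΣzᵢKᵢ = 1 with Kᵢ = Pᵢˢᵃᵗ/P ⇒ P = ΣzᵢPᵢˢᵃᵗ.
P = 0.3077·139.5 + 0.4490·132.1 + 0.2433·40.1 = 111.9934 kPa
yᵢ = zᵢPᵢˢᵃᵗ/P ⇒ y_C = 0.2433·40.1/111.9934 = 0.0871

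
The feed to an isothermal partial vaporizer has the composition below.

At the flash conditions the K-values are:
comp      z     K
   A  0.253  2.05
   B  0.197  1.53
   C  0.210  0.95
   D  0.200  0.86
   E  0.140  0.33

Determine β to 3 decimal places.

Rachford–Rice: g(β) = Σ zᵢ(Kᵢ−1)/(1+β(Kᵢ−1)) = 0.
Check two-phase: ΣzᵢKᵢ = 1.238 > 1 and Σzᵢ/Kᵢ = 1.130 > 1, so g(0) = 0.238 > 0 and g(1) = -0.130 < 0.
Newton iteration, β⁰ = 0.5:
  β = 0.500: g = 0.0748, g' = -0.302 → β = 0.748
  β = 0.748: g = -0.0066, g' = -0.374 → β = 0.730
Converged at β = 0.730.

β = 0.730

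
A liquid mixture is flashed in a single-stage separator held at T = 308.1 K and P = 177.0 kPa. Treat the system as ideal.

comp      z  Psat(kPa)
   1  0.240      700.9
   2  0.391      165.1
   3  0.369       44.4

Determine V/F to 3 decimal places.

Raoult's law: Kᵢ = Pᵢˢᵃᵗ/P = Pᵢˢᵃᵗ/177.0.
  K_1 = 700.9/177.0 = 3.95989, K_2 = 165.1/177.0 = 0.93277, K_3 = 44.4/177.0 = 0.25085
Rachford–Rice: g(V/F) = Σ zᵢ(Kᵢ−1)/(1+V/F(Kᵢ−1)) = 0.
g(0) = ΣzᵢKᵢ − 1 = 0.408 and g(1) = 1 − Σzᵢ/Kᵢ = -0.951, so a root lies in (0, 1).
Newton–Raphson from V/F = 0.5:
  V/F = 0.500: g = -0.1828, g' = -0.873 → V/F = 0.291
  V/F = 0.291: g = 0.0016, g' = -0.948 → V/F = 0.292
Converged at V/F = 0.292.

V/F = 0.292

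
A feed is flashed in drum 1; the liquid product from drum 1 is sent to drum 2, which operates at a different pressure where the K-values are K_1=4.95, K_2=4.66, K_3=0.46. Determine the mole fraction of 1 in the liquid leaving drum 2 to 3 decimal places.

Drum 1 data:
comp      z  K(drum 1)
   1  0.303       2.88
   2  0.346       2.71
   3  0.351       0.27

x_1 (drum 2) = 0.055

Drum 1:
Newton–Raphson from ψ₁ = 0.5:
  ψ₁ = 0.500: g = 0.2091, g' = -1.042 → ψ₁ = 0.701
  ψ₁ = 0.701: g = -0.0094, g' = -1.192 → ψ₁ = 0.693
Converged at ψ₁ = 0.693.
Drum-1 compositions:
  1: x = 0.132, y = 0.379
  2: x = 0.158, y = 0.429
  3: x = 0.710, y = 0.192
Drum-2 feed = drum-1 liquid: z₂ = (0.1316, 0.1584, 0.7100).
Drum 2:
Material balance + equilibrium reduce to Σ zᵢ(Kᵢ−1)/(1+ψ₂(Kᵢ−1)) = 0.
Feasibility: ΣzᵢKᵢ = 1.716, Σzᵢ/Kᵢ = 1.604 — both > 1, two phases present.
Newton iteration, ψ₂⁰ = 0.44:
  ψ₂ = 0.440: g = -0.0909, g' = -0.941 → ψ₂ = 0.343
  ψ₂ = 0.343: g = 0.0068, g' = -1.098 → ψ₂ = 0.350
Converged at ψ₂ = 0.350.
  1: x = 0.055, y = 0.274
  2: x = 0.069, y = 0.324
  3: x = 0.875, y = 0.403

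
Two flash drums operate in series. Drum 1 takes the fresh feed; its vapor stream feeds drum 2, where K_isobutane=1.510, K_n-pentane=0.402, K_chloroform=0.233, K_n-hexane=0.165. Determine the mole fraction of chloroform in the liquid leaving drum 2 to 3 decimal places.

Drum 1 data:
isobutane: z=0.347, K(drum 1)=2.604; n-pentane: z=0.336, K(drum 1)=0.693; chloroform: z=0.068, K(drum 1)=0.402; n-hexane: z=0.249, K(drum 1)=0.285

Drum 1:
Material balance + equilibrium reduce to Σ zᵢ(Kᵢ−1)/(1+ψ₁(Kᵢ−1)) = 0.
g(0) = ΣzᵢKᵢ − 1 = 0.235 and g(1) = 1 − Σzᵢ/Kᵢ = -0.661, so a root lies in (0, 1).
Iterate (Newton) starting at ψ₁ = 0.48:
  ψ₁ = 0.480: g = -0.1346, g' = -0.671 → ψ₁ = 0.280
Converged at ψ₁ = 0.280.
Drum-1 compositions:
  isobutane: x = 0.240, y = 0.624
  n-pentane: x = 0.368, y = 0.255
  chloroform: x = 0.082, y = 0.033
  n-hexane: x = 0.311, y = 0.089
Drum-2 feed = drum-1 vapor: z₂ = (0.6237, 0.2547, 0.0328, 0.0887).
Drum 2:
Let ψ₂ = V/F and solve Σ zᵢ(Kᵢ−1)/(1+ψ₂(Kᵢ−1)) = 0.
Check two-phase: ΣzᵢKᵢ = 1.067 > 1 and Σzᵢ/Kᵢ = 1.725 > 1, so g(0) = 0.067 > 0 and g(1) = -0.725 < 0.
Newton–Raphson from ψ₂ = 0.5:
  ψ₂ = 0.500: g = -0.1318, g' = -0.521 → ψ₂ = 0.247
  ψ₂ = 0.247: g = -0.0207, g' = -0.381 → ψ₂ = 0.193
  ψ₂ = 0.193: g = -0.0004, g' = -0.365 → ψ₂ = 0.192
Converged at ψ₂ = 0.192.
  isobutane: x = 0.568, y = 0.858
  n-pentane: x = 0.288, y = 0.116
  chloroform: x = 0.038, y = 0.009
  n-hexane: x = 0.106, y = 0.017

x_chloroform (drum 2) = 0.038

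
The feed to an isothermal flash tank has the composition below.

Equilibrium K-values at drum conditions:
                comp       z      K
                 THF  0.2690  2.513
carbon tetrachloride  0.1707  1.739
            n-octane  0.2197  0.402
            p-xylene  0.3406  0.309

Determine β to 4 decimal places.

Iterate (Newton) starting at β = 0.5:
  β = 0.5000: g = -0.22319, g' = -0.7888 → β = 0.2171
  β = 0.2171: g = -0.01277, g' = -0.7470 → β = 0.2000
Converged at β = 0.2000.

β = 0.2000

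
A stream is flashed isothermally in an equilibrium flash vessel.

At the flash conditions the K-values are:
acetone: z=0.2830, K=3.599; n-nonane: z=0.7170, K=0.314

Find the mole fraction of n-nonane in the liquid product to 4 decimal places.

x_n-nonane = 0.7912

Let ψ = V/F and solve Σ zᵢ(Kᵢ−1)/(1+ψ(Kᵢ−1)) = 0.
Feasibility: ΣzᵢKᵢ = 1.2437, Σzᵢ/Kᵢ = 2.3621 — both > 1, two phases present.
Binary case is linear: z₁(K₁−1)(1+ψ(K₂−1)) + z₂(K₂−1)(1+ψ(K₁−1)) = 0
⇒ ψ = [z₁(K₁−1)+z₂(K₂−1)] / [−(K₁−1)(K₂−1)] = 0.24366/1.78291 = 0.1367
Compositions from xᵢ = zᵢ/(1+ψ(Kᵢ−1)), yᵢ = Kᵢxᵢ:
  acetone: x = 0.2088, y = 0.7516
  n-nonane: x = 0.7912, y = 0.2484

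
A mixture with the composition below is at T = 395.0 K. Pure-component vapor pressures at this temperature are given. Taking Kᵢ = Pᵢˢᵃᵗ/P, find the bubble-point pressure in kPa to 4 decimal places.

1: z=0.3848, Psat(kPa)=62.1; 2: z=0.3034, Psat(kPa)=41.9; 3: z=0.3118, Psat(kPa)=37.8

At the bubble point ψ → 0, so ΣzᵢKᵢ = 1 with Kᵢ = Pᵢˢᵃᵗ/P ⇒ P = ΣzᵢPᵢˢᵃᵗ.
P = 0.3848·62.1 + 0.3034·41.9 + 0.3118·37.8 = 48.3946 kPa

Pbub = 48.3946 kPa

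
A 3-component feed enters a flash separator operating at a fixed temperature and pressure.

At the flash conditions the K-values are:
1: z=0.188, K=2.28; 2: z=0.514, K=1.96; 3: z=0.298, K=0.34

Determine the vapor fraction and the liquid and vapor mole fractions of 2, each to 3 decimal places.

ψ = 0.776, x_2 = 0.294, y_2 = 0.577

Material balance + equilibrium reduce to Σ zᵢ(Kᵢ−1)/(1+ψ(Kᵢ−1)) = 0.
Check two-phase: ΣzᵢKᵢ = 1.537 > 1 and Σzᵢ/Kᵢ = 1.221 > 1, so g(0) = 0.537 > 0 and g(1) = -0.221 < 0.
Iterate (Newton) starting at ψ = 0.5:
  ψ = 0.500: g = 0.1866, g' = -0.620 → ψ = 0.801
  ψ = 0.801: g = -0.0195, g' = -0.811 → ψ = 0.777
  ψ = 0.777: g = -0.0004, g' = -0.780 → ψ = 0.776
Converged at ψ = 0.776.
Compositions from xᵢ = zᵢ/(1+ψ(Kᵢ−1)), yᵢ = Kᵢxᵢ:
  1: x = 0.094, y = 0.215
  2: x = 0.294, y = 0.577
  3: x = 0.611, y = 0.208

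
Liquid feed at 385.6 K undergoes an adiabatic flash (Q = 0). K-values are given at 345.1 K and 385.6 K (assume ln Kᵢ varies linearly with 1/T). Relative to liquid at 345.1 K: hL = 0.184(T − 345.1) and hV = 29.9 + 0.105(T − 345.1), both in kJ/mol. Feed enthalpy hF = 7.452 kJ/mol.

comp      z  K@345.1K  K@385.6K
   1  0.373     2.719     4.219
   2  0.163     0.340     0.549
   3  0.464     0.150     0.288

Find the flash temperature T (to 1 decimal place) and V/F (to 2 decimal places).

T = 356.0 K, V/F = 0.19

Adiabatic flash: solve Rachford–Rice at each trial T, then check hF = ψ·hV(T) + (1−ψ)·hL(T).
  T = 345.1 K: K = (2.719, 0.340, 0.150), RR gives ψ = 0.101, H_out = 3.011 kJ/mol
  T = 385.6 K: K = (4.219, 0.549, 0.288), RR gives ψ = 0.379, H_out = 17.566 kJ/mol
  T = 365.4 K: K = (3.430, 0.438, 0.212), RR gives ψ = 0.251, H_out = 10.848 kJ/mol
  T = 355.2 K: K = (3.062, 0.387, 0.179), RR gives ψ = 0.181, H_out = 7.133 kJ/mol
  T = 360.3 K: K = (3.244, 0.412, 0.195), RR gives ψ = 0.217, H_out = 9.033 kJ/mol
  T = 357.8 K: K = (3.154, 0.400, 0.187), RR gives ψ = 0.200, H_out = 8.114 kJ/mol
  T = 356.5 K: K = (3.108, 0.393, 0.183), RR gives ψ = 0.191, H_out = 7.627 kJ/mol
Linear interpolation between T = 355.2 (H_out = 7.133) and T = 356.5 (H_out = 7.627) on hF = 7.452 gives T ≈ 356.0 K, at which ψ = 0.19.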